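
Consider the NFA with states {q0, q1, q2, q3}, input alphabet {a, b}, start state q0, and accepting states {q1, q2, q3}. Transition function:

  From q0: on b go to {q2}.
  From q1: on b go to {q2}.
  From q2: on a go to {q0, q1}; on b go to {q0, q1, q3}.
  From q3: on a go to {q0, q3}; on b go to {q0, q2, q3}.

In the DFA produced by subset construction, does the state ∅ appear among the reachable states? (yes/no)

Start state of the DFA: {q0}.
{q0} --a--> ∅  [new]
{q0} --b--> {q2}  [new]
∅ --a--> ∅  [seen]
∅ --b--> ∅  [seen]
{q2} --a--> {q0, q1}  [new]
{q2} --b--> {q0, q1, q3}  [new]
{q0, q1} --a--> ∅  [seen]
{q0, q1} --b--> {q2}  [seen]
{q0, q1, q3} --a--> {q0, q3}  [new]
{q0, q1, q3} --b--> {q0, q2, q3}  [new]
{q0, q3} --a--> {q0, q3}  [seen]
{q0, q3} --b--> {q0, q2, q3}  [seen]
{q0, q2, q3} --a--> {q0, q1, q3}  [seen]
{q0, q2, q3} --b--> {q0, q1, q2, q3}  [new]
{q0, q1, q2, q3} --a--> {q0, q1, q3}  [seen]
{q0, q1, q2, q3} --b--> {q0, q1, q2, q3}  [seen]
Reachable DFA states: {q0}, ∅, {q2}, {q0, q1}, {q0, q1, q3}, {q0, q3}, {q0, q2, q3}, {q0, q1, q2, q3}.
∅ is among them.

yes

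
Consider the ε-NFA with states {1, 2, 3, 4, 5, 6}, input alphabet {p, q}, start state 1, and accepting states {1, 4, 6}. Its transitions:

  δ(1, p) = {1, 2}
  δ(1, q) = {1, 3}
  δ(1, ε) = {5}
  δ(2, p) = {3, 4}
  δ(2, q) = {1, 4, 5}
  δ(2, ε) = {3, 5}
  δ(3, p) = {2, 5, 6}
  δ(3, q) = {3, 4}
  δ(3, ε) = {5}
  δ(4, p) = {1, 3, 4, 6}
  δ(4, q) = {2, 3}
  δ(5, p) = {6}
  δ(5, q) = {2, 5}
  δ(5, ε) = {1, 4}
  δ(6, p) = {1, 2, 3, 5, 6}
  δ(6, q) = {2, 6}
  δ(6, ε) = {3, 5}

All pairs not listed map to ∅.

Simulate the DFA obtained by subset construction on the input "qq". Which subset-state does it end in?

{1, 2, 3, 4, 5}

Start: {1, 4, 5}.
δ(1,q) = {1, 3}; δ(4,q) = {2, 3}; δ(5,q) = {2, 5}.
Union: {1, 2, 3, 5}.
ε-closure gives {1, 2, 3, 4, 5}.
After q: {1, 2, 3, 4, 5}.
δ(1,q) = {1, 3}; δ(2,q) = {1, 4, 5}; δ(3,q) = {3, 4}; δ(4,q) = {2, 3}; δ(5,q) = {2, 5}.
Union: {1, 2, 3, 4, 5}.
After q: {1, 2, 3, 4, 5}.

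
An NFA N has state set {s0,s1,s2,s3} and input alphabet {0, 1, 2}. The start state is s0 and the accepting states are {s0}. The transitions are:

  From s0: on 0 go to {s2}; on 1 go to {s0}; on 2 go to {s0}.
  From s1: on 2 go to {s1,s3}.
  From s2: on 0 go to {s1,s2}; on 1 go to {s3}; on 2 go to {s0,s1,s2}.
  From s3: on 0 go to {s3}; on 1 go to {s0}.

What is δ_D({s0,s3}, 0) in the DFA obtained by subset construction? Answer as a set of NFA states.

δ(s0,0) = {s2}; δ(s3,0) = {s3}.
Union: {s2,s3}.

{s2,s3}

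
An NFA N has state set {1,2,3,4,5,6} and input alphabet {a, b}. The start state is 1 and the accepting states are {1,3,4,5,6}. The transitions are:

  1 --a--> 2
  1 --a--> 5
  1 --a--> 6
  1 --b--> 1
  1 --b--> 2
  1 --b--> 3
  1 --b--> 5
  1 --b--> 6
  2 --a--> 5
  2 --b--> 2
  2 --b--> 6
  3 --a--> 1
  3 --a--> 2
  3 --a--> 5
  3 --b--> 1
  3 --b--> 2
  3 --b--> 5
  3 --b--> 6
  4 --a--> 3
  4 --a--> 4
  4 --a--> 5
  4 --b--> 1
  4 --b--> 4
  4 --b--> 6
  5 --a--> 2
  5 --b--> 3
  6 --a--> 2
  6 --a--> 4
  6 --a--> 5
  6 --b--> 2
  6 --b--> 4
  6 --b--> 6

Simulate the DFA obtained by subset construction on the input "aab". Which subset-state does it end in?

{1,2,3,4,6}

Start: {1}.
δ(1,a) = {2,5,6}.
Union: {2,5,6}.
After a: {2,5,6}.
δ(2,a) = {5}; δ(5,a) = {2}; δ(6,a) = {2,4,5}.
Union: {2,4,5}.
After a: {2,4,5}.
δ(2,b) = {2,6}; δ(4,b) = {1,4,6}; δ(5,b) = {3}.
Union: {1,2,3,4,6}.
After b: {1,2,3,4,6}.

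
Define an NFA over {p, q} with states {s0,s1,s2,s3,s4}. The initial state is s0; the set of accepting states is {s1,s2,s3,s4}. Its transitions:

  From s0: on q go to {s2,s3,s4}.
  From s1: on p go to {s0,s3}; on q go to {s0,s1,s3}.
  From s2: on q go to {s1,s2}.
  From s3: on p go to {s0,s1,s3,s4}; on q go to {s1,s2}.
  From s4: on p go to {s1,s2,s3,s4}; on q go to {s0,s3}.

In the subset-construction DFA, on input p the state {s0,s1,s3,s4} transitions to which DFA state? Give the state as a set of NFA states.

{s0,s1,s2,s3,s4}

δ(s0,p) = ∅; δ(s1,p) = {s0,s3}; δ(s3,p) = {s0,s1,s3,s4}; δ(s4,p) = {s1,s2,s3,s4}.
Union: {s0,s1,s2,s3,s4}.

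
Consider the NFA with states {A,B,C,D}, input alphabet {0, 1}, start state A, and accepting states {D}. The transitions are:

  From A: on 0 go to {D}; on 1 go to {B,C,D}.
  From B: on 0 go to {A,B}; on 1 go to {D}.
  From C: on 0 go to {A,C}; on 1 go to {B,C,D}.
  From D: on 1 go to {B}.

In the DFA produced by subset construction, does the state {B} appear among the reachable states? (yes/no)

yes

Start state of the DFA: {A}.
{A} --0--> {D}  [new]
{A} --1--> {B,C,D}  [new]
{D} --0--> ∅  [new]
{D} --1--> {B}  [new]
{B,C,D} --0--> {A,B,C}  [new]
{B,C,D} --1--> {B,C,D}  [seen]
∅ --0--> ∅  [seen]
∅ --1--> ∅  [seen]
{B} --0--> {A,B}  [new]
{B} --1--> {D}  [seen]
{A,B,C} --0--> {A,B,C,D}  [new]
{A,B,C} --1--> {B,C,D}  [seen]
{A,B} --0--> {A,B,D}  [new]
{A,B} --1--> {B,C,D}  [seen]
{A,B,C,D} --0--> {A,B,C,D}  [seen]
{A,B,C,D} --1--> {B,C,D}  [seen]
{A,B,D} --0--> {A,B,D}  [seen]
{A,B,D} --1--> {B,C,D}  [seen]
Reachable DFA states: {A}, {D}, {B,C,D}, ∅, {B}, {A,B,C}, {A,B}, {A,B,C,D}, {A,B,D}.
{B} is among them.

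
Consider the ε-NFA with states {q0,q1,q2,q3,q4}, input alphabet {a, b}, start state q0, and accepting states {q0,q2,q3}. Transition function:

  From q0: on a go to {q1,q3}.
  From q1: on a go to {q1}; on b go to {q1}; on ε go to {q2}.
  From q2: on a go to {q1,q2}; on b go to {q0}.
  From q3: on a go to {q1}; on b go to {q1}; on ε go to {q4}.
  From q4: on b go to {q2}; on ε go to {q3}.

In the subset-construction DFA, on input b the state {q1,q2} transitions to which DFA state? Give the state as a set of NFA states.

δ(q1,b) = {q1}; δ(q2,b) = {q0}.
Union: {q0,q1}.
ε-closure gives {q0,q1,q2}.

{q0,q1,q2}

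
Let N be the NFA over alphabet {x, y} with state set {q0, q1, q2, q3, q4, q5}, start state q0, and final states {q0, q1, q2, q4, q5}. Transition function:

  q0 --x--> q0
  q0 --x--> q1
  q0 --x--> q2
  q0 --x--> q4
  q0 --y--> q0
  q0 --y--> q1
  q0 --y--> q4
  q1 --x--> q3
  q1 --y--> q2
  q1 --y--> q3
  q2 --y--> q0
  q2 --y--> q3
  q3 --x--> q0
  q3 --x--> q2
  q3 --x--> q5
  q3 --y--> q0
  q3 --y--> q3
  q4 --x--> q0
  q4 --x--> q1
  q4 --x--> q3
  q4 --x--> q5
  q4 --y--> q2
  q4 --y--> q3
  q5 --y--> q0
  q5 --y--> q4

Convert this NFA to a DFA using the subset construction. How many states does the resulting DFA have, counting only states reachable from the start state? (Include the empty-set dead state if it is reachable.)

Start state of the DFA: {q0}.
{q0} --x--> {q0, q1, q2, q4}  [new]
{q0} --y--> {q0, q1, q4}  [new]
{q0, q1, q2, q4} --x--> {q0, q1, q2, q3, q4, q5}  [new]
{q0, q1, q2, q4} --y--> {q0, q1, q2, q3, q4}  [new]
{q0, q1, q4} --x--> {q0, q1, q2, q3, q4, q5}  [seen]
{q0, q1, q4} --y--> {q0, q1, q2, q3, q4}  [seen]
{q0, q1, q2, q3, q4, q5} --x--> {q0, q1, q2, q3, q4, q5}  [seen]
{q0, q1, q2, q3, q4, q5} --y--> {q0, q1, q2, q3, q4}  [seen]
{q0, q1, q2, q3, q4} --x--> {q0, q1, q2, q3, q4, q5}  [seen]
{q0, q1, q2, q3, q4} --y--> {q0, q1, q2, q3, q4}  [seen]
Reachable DFA states: {q0}, {q0, q1, q2, q4}, {q0, q1, q4}, {q0, q1, q2, q3, q4, q5}, {q0, q1, q2, q3, q4}.

5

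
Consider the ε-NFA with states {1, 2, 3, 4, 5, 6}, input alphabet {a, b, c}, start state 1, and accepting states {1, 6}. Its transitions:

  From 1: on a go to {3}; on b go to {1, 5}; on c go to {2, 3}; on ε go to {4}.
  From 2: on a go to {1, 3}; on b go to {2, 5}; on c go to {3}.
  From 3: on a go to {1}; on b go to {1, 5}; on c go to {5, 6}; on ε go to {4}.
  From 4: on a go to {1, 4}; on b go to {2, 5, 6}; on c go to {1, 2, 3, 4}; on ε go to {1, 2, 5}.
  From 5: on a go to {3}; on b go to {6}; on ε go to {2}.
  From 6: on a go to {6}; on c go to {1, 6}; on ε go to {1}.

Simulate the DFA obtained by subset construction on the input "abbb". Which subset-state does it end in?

Start: {1, 2, 4, 5}.
δ(1,a) = {3}; δ(2,a) = {1, 3}; δ(4,a) = {1, 4}; δ(5,a) = {3}.
Union: {1, 3, 4}.
ε-closure gives {1, 2, 3, 4, 5}.
After a: {1, 2, 3, 4, 5}.
δ(1,b) = {1, 5}; δ(2,b) = {2, 5}; δ(3,b) = {1, 5}; δ(4,b) = {2, 5, 6}; δ(5,b) = {6}.
Union: {1, 2, 5, 6}.
ε-closure gives {1, 2, 4, 5, 6}.
After b: {1, 2, 4, 5, 6}.
δ(1,b) = {1, 5}; δ(2,b) = {2, 5}; δ(4,b) = {2, 5, 6}; δ(5,b) = {6}; δ(6,b) = ∅.
Union: {1, 2, 5, 6}.
ε-closure gives {1, 2, 4, 5, 6}.
After b: {1, 2, 4, 5, 6}.
δ(1,b) = {1, 5}; δ(2,b) = {2, 5}; δ(4,b) = {2, 5, 6}; δ(5,b) = {6}; δ(6,b) = ∅.
Union: {1, 2, 5, 6}.
ε-closure gives {1, 2, 4, 5, 6}.
After b: {1, 2, 4, 5, 6}.

{1, 2, 4, 5, 6}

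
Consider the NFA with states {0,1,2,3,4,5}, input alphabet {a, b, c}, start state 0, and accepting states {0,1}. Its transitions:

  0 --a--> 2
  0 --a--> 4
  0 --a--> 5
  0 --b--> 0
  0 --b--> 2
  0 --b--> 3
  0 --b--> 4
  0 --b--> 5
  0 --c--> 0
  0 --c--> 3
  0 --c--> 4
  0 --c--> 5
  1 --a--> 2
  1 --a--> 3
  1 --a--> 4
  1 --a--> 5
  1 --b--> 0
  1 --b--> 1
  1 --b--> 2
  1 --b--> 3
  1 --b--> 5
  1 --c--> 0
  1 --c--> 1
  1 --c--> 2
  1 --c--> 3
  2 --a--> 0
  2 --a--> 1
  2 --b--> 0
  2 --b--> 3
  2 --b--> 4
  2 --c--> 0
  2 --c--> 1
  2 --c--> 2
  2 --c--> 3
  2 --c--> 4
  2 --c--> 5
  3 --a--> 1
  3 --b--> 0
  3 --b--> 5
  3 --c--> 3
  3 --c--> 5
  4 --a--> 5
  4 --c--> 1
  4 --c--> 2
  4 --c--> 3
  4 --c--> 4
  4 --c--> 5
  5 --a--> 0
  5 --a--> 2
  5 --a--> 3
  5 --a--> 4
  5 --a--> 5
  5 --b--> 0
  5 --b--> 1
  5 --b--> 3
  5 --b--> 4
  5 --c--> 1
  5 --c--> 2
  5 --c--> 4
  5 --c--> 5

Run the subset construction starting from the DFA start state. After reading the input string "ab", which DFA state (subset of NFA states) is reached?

Start: {0}.
δ(0,a) = {2,4,5}.
Union: {2,4,5}.
After a: {2,4,5}.
δ(2,b) = {0,3,4}; δ(4,b) = ∅; δ(5,b) = {0,1,3,4}.
Union: {0,1,3,4}.
After b: {0,1,3,4}.

{0,1,3,4}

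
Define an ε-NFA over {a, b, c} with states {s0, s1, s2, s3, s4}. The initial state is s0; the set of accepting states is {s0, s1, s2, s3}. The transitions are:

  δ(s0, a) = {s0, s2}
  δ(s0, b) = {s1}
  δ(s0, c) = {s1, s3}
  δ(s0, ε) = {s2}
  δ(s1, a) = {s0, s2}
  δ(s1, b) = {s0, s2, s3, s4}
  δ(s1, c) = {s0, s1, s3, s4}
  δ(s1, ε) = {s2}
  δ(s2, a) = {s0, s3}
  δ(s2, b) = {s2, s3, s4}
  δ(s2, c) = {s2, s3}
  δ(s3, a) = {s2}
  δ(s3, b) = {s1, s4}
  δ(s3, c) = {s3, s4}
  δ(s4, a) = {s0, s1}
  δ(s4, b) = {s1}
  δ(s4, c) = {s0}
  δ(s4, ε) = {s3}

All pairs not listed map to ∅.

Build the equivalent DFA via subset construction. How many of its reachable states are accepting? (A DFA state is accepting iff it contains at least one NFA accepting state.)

Start state of the DFA: {s0, s2} (ε-closure of the NFA start).
{s0, s2} --a--> {s0, s2, s3}  [new]
{s0, s2} --b--> {s1, s2, s3, s4}  [new]
{s0, s2} --c--> {s1, s2, s3}  [new]
{s0, s2, s3} --a--> {s0, s2, s3}  [seen]
{s0, s2, s3} --b--> {s1, s2, s3, s4}  [seen]
{s0, s2, s3} --c--> {s1, s2, s3, s4}  [seen]
{s1, s2, s3, s4} --a--> {s0, s1, s2, s3}  [new]
{s1, s2, s3, s4} --b--> {s0, s1, s2, s3, s4}  [new]
{s1, s2, s3, s4} --c--> {s0, s1, s2, s3, s4}  [seen]
{s1, s2, s3} --a--> {s0, s2, s3}  [seen]
{s1, s2, s3} --b--> {s0, s1, s2, s3, s4}  [seen]
{s1, s2, s3} --c--> {s0, s1, s2, s3, s4}  [seen]
{s0, s1, s2, s3} --a--> {s0, s2, s3}  [seen]
{s0, s1, s2, s3} --b--> {s0, s1, s2, s3, s4}  [seen]
{s0, s1, s2, s3} --c--> {s0, s1, s2, s3, s4}  [seen]
{s0, s1, s2, s3, s4} --a--> {s0, s1, s2, s3}  [seen]
{s0, s1, s2, s3, s4} --b--> {s0, s1, s2, s3, s4}  [seen]
{s0, s1, s2, s3, s4} --c--> {s0, s1, s2, s3, s4}  [seen]
Reachable DFA states: {s0, s2}, {s0, s2, s3}, {s1, s2, s3, s4}, {s1, s2, s3}, {s0, s1, s2, s3}, {s0, s1, s2, s3, s4}.
Accepting DFA states (contain an NFA accepting state): {s0, s2}, {s0, s2, s3}, {s1, s2, s3, s4}, {s1, s2, s3}, {s0, s1, s2, s3}, {s0, s1, s2, s3, s4}.

6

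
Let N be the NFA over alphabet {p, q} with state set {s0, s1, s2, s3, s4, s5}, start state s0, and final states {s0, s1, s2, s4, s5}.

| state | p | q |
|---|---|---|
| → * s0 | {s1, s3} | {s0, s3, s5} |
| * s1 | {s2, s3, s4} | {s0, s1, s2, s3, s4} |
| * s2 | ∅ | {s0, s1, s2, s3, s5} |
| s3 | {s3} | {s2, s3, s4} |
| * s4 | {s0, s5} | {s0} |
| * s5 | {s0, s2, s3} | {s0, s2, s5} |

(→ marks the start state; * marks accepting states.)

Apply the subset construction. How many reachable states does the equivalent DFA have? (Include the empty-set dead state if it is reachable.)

Start state of the DFA: {s0}.
{s0} --p--> {s1, s3}  [new]
{s0} --q--> {s0, s3, s5}  [new]
{s1, s3} --p--> {s2, s3, s4}  [new]
{s1, s3} --q--> {s0, s1, s2, s3, s4}  [new]
{s0, s3, s5} --p--> {s0, s1, s2, s3}  [new]
{s0, s3, s5} --q--> {s0, s2, s3, s4, s5}  [new]
{s2, s3, s4} --p--> {s0, s3, s5}  [seen]
{s2, s3, s4} --q--> {s0, s1, s2, s3, s4, s5}  [new]
{s0, s1, s2, s3, s4} --p--> {s0, s1, s2, s3, s4, s5}  [seen]
{s0, s1, s2, s3, s4} --q--> {s0, s1, s2, s3, s4, s5}  [seen]
{s0, s1, s2, s3} --p--> {s1, s2, s3, s4}  [new]
{s0, s1, s2, s3} --q--> {s0, s1, s2, s3, s4, s5}  [seen]
{s0, s2, s3, s4, s5} --p--> {s0, s1, s2, s3, s5}  [new]
{s0, s2, s3, s4, s5} --q--> {s0, s1, s2, s3, s4, s5}  [seen]
{s0, s1, s2, s3, s4, s5} --p--> {s0, s1, s2, s3, s4, s5}  [seen]
{s0, s1, s2, s3, s4, s5} --q--> {s0, s1, s2, s3, s4, s5}  [seen]
{s1, s2, s3, s4} --p--> {s0, s2, s3, s4, s5}  [seen]
{s1, s2, s3, s4} --q--> {s0, s1, s2, s3, s4, s5}  [seen]
{s0, s1, s2, s3, s5} --p--> {s0, s1, s2, s3, s4}  [seen]
{s0, s1, s2, s3, s5} --q--> {s0, s1, s2, s3, s4, s5}  [seen]
Reachable DFA states: {s0}, {s1, s3}, {s0, s3, s5}, {s2, s3, s4}, {s0, s1, s2, s3, s4}, {s0, s1, s2, s3}, {s0, s2, s3, s4, s5}, {s0, s1, s2, s3, s4, s5}, {s1, s2, s3, s4}, {s0, s1, s2, s3, s5}.

10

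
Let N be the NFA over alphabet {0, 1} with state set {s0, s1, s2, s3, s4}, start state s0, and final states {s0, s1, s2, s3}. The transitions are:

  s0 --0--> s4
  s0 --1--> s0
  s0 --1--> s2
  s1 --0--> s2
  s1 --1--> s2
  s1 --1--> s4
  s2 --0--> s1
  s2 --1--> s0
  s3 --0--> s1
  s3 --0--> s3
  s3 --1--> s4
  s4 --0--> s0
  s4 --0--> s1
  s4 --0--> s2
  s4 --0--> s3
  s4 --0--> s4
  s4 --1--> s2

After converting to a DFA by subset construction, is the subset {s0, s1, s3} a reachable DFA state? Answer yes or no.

no

Start state of the DFA: {s0}.
{s0} --0--> {s4}  [new]
{s0} --1--> {s0, s2}  [new]
{s4} --0--> {s0, s1, s2, s3, s4}  [new]
{s4} --1--> {s2}  [new]
{s0, s2} --0--> {s1, s4}  [new]
{s0, s2} --1--> {s0, s2}  [seen]
{s0, s1, s2, s3, s4} --0--> {s0, s1, s2, s3, s4}  [seen]
{s0, s1, s2, s3, s4} --1--> {s0, s2, s4}  [new]
{s2} --0--> {s1}  [new]
{s2} --1--> {s0}  [seen]
{s1, s4} --0--> {s0, s1, s2, s3, s4}  [seen]
{s1, s4} --1--> {s2, s4}  [new]
{s0, s2, s4} --0--> {s0, s1, s2, s3, s4}  [seen]
{s0, s2, s4} --1--> {s0, s2}  [seen]
{s1} --0--> {s2}  [seen]
{s1} --1--> {s2, s4}  [seen]
{s2, s4} --0--> {s0, s1, s2, s3, s4}  [seen]
{s2, s4} --1--> {s0, s2}  [seen]
Reachable DFA states: {s0}, {s4}, {s0, s2}, {s0, s1, s2, s3, s4}, {s2}, {s1, s4}, {s0, s2, s4}, {s1}, {s2, s4}.
{s0, s1, s3} is not among them.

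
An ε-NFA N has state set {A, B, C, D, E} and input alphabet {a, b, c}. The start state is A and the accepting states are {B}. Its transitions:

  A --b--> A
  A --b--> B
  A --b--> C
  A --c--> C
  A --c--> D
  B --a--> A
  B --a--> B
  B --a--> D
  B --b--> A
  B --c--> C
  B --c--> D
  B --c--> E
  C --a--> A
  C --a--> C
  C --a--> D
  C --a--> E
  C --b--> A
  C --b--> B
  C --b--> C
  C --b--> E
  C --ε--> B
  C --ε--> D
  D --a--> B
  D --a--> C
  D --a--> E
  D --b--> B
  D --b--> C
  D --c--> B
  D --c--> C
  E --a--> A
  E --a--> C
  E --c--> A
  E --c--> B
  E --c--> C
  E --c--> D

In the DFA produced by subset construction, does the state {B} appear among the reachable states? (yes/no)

Start state of the DFA: {A} (ε-closure of the NFA start).
{A} --a--> ∅  [new]
{A} --b--> {A, B, C, D}  [new]
{A} --c--> {B, C, D}  [new]
∅ --a--> ∅  [seen]
∅ --b--> ∅  [seen]
∅ --c--> ∅  [seen]
{A, B, C, D} --a--> {A, B, C, D, E}  [new]
{A, B, C, D} --b--> {A, B, C, D, E}  [seen]
{A, B, C, D} --c--> {B, C, D, E}  [new]
{B, C, D} --a--> {A, B, C, D, E}  [seen]
{B, C, D} --b--> {A, B, C, D, E}  [seen]
{B, C, D} --c--> {B, C, D, E}  [seen]
{A, B, C, D, E} --a--> {A, B, C, D, E}  [seen]
{A, B, C, D, E} --b--> {A, B, C, D, E}  [seen]
{A, B, C, D, E} --c--> {A, B, C, D, E}  [seen]
{B, C, D, E} --a--> {A, B, C, D, E}  [seen]
{B, C, D, E} --b--> {A, B, C, D, E}  [seen]
{B, C, D, E} --c--> {A, B, C, D, E}  [seen]
Reachable DFA states: {A}, ∅, {A, B, C, D}, {B, C, D}, {A, B, C, D, E}, {B, C, D, E}.
{B} is not among them.

no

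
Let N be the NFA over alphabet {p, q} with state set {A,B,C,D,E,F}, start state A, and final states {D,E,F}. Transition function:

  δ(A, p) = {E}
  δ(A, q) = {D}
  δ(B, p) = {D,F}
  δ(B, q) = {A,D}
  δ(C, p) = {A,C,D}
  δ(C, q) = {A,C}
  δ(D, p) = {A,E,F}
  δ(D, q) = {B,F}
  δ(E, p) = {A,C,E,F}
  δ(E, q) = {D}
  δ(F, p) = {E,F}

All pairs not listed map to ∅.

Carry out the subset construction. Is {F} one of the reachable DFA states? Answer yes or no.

no

Start state of the DFA: {A}.
{A} --p--> {E}  [new]
{A} --q--> {D}  [new]
{E} --p--> {A,C,E,F}  [new]
{E} --q--> {D}  [seen]
{D} --p--> {A,E,F}  [new]
{D} --q--> {B,F}  [new]
{A,C,E,F} --p--> {A,C,D,E,F}  [new]
{A,C,E,F} --q--> {A,C,D}  [new]
{A,E,F} --p--> {A,C,E,F}  [seen]
{A,E,F} --q--> {D}  [seen]
{B,F} --p--> {D,E,F}  [new]
{B,F} --q--> {A,D}  [new]
{A,C,D,E,F} --p--> {A,C,D,E,F}  [seen]
{A,C,D,E,F} --q--> {A,B,C,D,F}  [new]
{A,C,D} --p--> {A,C,D,E,F}  [seen]
{A,C,D} --q--> {A,B,C,D,F}  [seen]
{D,E,F} --p--> {A,C,E,F}  [seen]
{D,E,F} --q--> {B,D,F}  [new]
{A,D} --p--> {A,E,F}  [seen]
{A,D} --q--> {B,D,F}  [seen]
{A,B,C,D,F} --p--> {A,C,D,E,F}  [seen]
{A,B,C,D,F} --q--> {A,B,C,D,F}  [seen]
{B,D,F} --p--> {A,D,E,F}  [new]
{B,D,F} --q--> {A,B,D,F}  [new]
{A,D,E,F} --p--> {A,C,E,F}  [seen]
{A,D,E,F} --q--> {B,D,F}  [seen]
{A,B,D,F} --p--> {A,D,E,F}  [seen]
{A,B,D,F} --q--> {A,B,D,F}  [seen]
Reachable DFA states: {A}, {E}, {D}, {A,C,E,F}, {A,E,F}, {B,F}, {A,C,D,E,F}, {A,C,D}, {D,E,F}, {A,D}, {A,B,C,D,F}, {B,D,F}, {A,D,E,F}, {A,B,D,F}.
{F} is not among them.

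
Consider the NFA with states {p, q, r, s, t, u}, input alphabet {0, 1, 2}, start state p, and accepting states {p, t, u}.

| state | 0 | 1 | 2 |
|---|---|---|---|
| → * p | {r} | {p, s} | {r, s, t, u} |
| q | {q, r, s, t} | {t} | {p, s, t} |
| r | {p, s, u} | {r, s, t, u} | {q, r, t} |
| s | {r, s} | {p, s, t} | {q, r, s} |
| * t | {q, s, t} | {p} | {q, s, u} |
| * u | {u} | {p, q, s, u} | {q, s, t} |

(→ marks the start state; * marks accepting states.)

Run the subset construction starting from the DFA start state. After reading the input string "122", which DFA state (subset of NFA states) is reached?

{p, q, r, s, t, u}

Start: {p}.
δ(p,1) = {p, s}.
Union: {p, s}.
After 1: {p, s}.
δ(p,2) = {r, s, t, u}; δ(s,2) = {q, r, s}.
Union: {q, r, s, t, u}.
After 2: {q, r, s, t, u}.
δ(q,2) = {p, s, t}; δ(r,2) = {q, r, t}; δ(s,2) = {q, r, s}; δ(t,2) = {q, s, u}; δ(u,2) = {q, s, t}.
Union: {p, q, r, s, t, u}.
After 2: {p, q, r, s, t, u}.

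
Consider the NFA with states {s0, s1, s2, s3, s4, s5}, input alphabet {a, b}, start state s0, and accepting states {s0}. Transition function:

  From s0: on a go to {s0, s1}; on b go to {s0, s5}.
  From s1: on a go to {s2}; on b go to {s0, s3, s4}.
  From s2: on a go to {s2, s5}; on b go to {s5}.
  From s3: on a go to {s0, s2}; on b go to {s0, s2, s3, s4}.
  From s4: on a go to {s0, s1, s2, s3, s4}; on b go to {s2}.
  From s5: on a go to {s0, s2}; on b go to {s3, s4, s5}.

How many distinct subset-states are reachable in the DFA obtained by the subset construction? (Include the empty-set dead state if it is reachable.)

9

Start state of the DFA: {s0}.
{s0} --a--> {s0, s1}  [new]
{s0} --b--> {s0, s5}  [new]
{s0, s1} --a--> {s0, s1, s2}  [new]
{s0, s1} --b--> {s0, s3, s4, s5}  [new]
{s0, s5} --a--> {s0, s1, s2}  [seen]
{s0, s5} --b--> {s0, s3, s4, s5}  [seen]
{s0, s1, s2} --a--> {s0, s1, s2, s5}  [new]
{s0, s1, s2} --b--> {s0, s3, s4, s5}  [seen]
{s0, s3, s4, s5} --a--> {s0, s1, s2, s3, s4}  [new]
{s0, s3, s4, s5} --b--> {s0, s2, s3, s4, s5}  [new]
{s0, s1, s2, s5} --a--> {s0, s1, s2, s5}  [seen]
{s0, s1, s2, s5} --b--> {s0, s3, s4, s5}  [seen]
{s0, s1, s2, s3, s4} --a--> {s0, s1, s2, s3, s4, s5}  [new]
{s0, s1, s2, s3, s4} --b--> {s0, s2, s3, s4, s5}  [seen]
{s0, s2, s3, s4, s5} --a--> {s0, s1, s2, s3, s4, s5}  [seen]
{s0, s2, s3, s4, s5} --b--> {s0, s2, s3, s4, s5}  [seen]
{s0, s1, s2, s3, s4, s5} --a--> {s0, s1, s2, s3, s4, s5}  [seen]
{s0, s1, s2, s3, s4, s5} --b--> {s0, s2, s3, s4, s5}  [seen]
Reachable DFA states: {s0}, {s0, s1}, {s0, s5}, {s0, s1, s2}, {s0, s3, s4, s5}, {s0, s1, s2, s5}, {s0, s1, s2, s3, s4}, {s0, s2, s3, s4, s5}, {s0, s1, s2, s3, s4, s5}.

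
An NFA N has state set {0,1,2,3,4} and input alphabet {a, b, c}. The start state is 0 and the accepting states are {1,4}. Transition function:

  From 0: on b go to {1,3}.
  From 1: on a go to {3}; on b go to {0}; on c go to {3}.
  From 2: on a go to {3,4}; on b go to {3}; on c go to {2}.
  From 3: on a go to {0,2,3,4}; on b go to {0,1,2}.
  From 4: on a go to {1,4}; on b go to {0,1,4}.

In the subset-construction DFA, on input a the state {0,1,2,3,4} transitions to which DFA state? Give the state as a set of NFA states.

{0,1,2,3,4}

δ(0,a) = ∅; δ(1,a) = {3}; δ(2,a) = {3,4}; δ(3,a) = {0,2,3,4}; δ(4,a) = {1,4}.
Union: {0,1,2,3,4}.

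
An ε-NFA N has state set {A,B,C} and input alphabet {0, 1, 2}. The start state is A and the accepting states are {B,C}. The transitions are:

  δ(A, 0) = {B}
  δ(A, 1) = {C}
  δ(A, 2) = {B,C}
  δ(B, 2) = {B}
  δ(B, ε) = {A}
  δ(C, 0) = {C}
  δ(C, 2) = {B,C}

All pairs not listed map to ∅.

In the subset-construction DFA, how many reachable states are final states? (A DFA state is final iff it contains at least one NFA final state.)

Start state of the DFA: {A} (ε-closure of the NFA start).
{A} --0--> {A,B}  [new]
{A} --1--> {C}  [new]
{A} --2--> {A,B,C}  [new]
{A,B} --0--> {A,B}  [seen]
{A,B} --1--> {C}  [seen]
{A,B} --2--> {A,B,C}  [seen]
{C} --0--> {C}  [seen]
{C} --1--> ∅  [new]
{C} --2--> {A,B,C}  [seen]
{A,B,C} --0--> {A,B,C}  [seen]
{A,B,C} --1--> {C}  [seen]
{A,B,C} --2--> {A,B,C}  [seen]
∅ --0--> ∅  [seen]
∅ --1--> ∅  [seen]
∅ --2--> ∅  [seen]
Reachable DFA states: {A}, {A,B}, {C}, {A,B,C}, ∅.
Accepting DFA states (contain an NFA accepting state): {A,B}, {C}, {A,B,C}.

3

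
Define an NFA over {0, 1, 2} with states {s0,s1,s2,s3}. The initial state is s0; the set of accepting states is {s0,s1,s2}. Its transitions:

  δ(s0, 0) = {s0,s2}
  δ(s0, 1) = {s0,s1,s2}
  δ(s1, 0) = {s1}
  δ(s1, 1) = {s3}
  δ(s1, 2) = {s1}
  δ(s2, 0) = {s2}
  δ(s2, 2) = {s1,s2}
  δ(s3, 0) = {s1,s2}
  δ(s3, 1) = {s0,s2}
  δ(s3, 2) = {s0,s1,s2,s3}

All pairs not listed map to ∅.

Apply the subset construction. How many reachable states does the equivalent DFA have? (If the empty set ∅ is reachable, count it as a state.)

7

Start state of the DFA: {s0}.
{s0} --0--> {s0,s2}  [new]
{s0} --1--> {s0,s1,s2}  [new]
{s0} --2--> ∅  [new]
{s0,s2} --0--> {s0,s2}  [seen]
{s0,s2} --1--> {s0,s1,s2}  [seen]
{s0,s2} --2--> {s1,s2}  [new]
{s0,s1,s2} --0--> {s0,s1,s2}  [seen]
{s0,s1,s2} --1--> {s0,s1,s2,s3}  [new]
{s0,s1,s2} --2--> {s1,s2}  [seen]
∅ --0--> ∅  [seen]
∅ --1--> ∅  [seen]
∅ --2--> ∅  [seen]
{s1,s2} --0--> {s1,s2}  [seen]
{s1,s2} --1--> {s3}  [new]
{s1,s2} --2--> {s1,s2}  [seen]
{s0,s1,s2,s3} --0--> {s0,s1,s2}  [seen]
{s0,s1,s2,s3} --1--> {s0,s1,s2,s3}  [seen]
{s0,s1,s2,s3} --2--> {s0,s1,s2,s3}  [seen]
{s3} --0--> {s1,s2}  [seen]
{s3} --1--> {s0,s2}  [seen]
{s3} --2--> {s0,s1,s2,s3}  [seen]
Reachable DFA states: {s0}, {s0,s2}, {s0,s1,s2}, ∅, {s1,s2}, {s0,s1,s2,s3}, {s3}.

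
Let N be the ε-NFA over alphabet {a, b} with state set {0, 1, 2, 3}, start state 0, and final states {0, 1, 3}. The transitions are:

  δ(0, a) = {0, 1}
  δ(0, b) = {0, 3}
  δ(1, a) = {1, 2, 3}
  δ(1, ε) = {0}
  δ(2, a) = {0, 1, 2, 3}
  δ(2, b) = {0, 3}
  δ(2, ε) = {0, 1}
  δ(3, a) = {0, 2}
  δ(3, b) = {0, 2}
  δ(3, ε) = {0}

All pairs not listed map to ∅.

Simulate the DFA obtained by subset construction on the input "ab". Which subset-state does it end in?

Start: {0}.
δ(0,a) = {0, 1}.
Union: {0, 1}.
After a: {0, 1}.
δ(0,b) = {0, 3}; δ(1,b) = ∅.
Union: {0, 3}.
After b: {0, 3}.

{0, 3}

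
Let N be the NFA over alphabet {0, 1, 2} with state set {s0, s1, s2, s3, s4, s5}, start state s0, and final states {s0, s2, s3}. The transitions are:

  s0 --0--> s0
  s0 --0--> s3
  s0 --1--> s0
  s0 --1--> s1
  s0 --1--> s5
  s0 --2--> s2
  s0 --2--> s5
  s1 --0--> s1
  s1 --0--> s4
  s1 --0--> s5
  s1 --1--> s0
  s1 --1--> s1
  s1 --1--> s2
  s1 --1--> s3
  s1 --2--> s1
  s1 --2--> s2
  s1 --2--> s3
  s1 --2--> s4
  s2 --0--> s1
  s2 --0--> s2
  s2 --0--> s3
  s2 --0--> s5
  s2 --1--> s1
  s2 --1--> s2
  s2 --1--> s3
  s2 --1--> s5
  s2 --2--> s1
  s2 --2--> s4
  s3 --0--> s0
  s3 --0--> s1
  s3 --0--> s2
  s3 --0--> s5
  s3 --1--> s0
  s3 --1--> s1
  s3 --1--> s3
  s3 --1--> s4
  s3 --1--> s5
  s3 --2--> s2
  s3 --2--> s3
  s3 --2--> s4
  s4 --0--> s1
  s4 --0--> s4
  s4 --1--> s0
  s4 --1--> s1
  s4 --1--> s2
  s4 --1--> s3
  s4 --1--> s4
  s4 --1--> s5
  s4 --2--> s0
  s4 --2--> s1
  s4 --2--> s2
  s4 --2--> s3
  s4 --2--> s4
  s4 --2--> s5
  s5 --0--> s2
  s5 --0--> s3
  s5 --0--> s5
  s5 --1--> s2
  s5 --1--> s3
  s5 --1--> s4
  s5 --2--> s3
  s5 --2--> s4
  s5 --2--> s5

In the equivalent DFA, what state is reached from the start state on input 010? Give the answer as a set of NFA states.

Start: {s0}.
δ(s0,0) = {s0, s3}.
Union: {s0, s3}.
After 0: {s0, s3}.
δ(s0,1) = {s0, s1, s5}; δ(s3,1) = {s0, s1, s3, s4, s5}.
Union: {s0, s1, s3, s4, s5}.
After 1: {s0, s1, s3, s4, s5}.
δ(s0,0) = {s0, s3}; δ(s1,0) = {s1, s4, s5}; δ(s3,0) = {s0, s1, s2, s5}; δ(s4,0) = {s1, s4}; δ(s5,0) = {s2, s3, s5}.
Union: {s0, s1, s2, s3, s4, s5}.
After 0: {s0, s1, s2, s3, s4, s5}.

{s0, s1, s2, s3, s4, s5}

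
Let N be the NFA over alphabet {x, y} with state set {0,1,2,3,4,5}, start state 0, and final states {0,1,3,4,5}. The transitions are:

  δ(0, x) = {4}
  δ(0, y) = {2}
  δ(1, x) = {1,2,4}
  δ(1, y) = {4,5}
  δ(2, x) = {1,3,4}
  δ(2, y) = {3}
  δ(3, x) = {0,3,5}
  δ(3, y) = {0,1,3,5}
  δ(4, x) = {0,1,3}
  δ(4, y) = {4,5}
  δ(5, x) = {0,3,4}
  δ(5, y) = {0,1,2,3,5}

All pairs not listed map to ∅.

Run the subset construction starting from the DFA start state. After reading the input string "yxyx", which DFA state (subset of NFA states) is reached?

{0,1,2,3,4,5}

Start: {0}.
δ(0,y) = {2}.
Union: {2}.
After y: {2}.
δ(2,x) = {1,3,4}.
Union: {1,3,4}.
After x: {1,3,4}.
δ(1,y) = {4,5}; δ(3,y) = {0,1,3,5}; δ(4,y) = {4,5}.
Union: {0,1,3,4,5}.
After y: {0,1,3,4,5}.
δ(0,x) = {4}; δ(1,x) = {1,2,4}; δ(3,x) = {0,3,5}; δ(4,x) = {0,1,3}; δ(5,x) = {0,3,4}.
Union: {0,1,2,3,4,5}.
After x: {0,1,2,3,4,5}.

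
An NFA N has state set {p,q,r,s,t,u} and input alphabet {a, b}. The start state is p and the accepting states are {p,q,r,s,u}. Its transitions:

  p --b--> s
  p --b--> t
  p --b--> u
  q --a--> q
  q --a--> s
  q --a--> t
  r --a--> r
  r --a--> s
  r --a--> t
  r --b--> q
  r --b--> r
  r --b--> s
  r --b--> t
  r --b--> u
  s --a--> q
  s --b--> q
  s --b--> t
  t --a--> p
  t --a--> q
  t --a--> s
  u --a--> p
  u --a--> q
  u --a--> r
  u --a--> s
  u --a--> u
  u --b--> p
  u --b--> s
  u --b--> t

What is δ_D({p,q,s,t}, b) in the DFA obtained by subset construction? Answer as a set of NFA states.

δ(p,b) = {s,t,u}; δ(q,b) = ∅; δ(s,b) = {q,t}; δ(t,b) = ∅.
Union: {q,s,t,u}.

{q,s,t,u}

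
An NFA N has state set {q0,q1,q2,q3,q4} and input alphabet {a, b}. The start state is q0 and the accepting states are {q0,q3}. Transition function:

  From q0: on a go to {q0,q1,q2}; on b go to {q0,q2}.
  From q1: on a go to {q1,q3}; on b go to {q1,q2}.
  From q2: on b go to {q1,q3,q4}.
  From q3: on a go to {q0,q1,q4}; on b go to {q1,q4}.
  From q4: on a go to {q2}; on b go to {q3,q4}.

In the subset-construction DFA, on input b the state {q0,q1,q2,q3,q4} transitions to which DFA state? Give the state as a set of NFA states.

δ(q0,b) = {q0,q2}; δ(q1,b) = {q1,q2}; δ(q2,b) = {q1,q3,q4}; δ(q3,b) = {q1,q4}; δ(q4,b) = {q3,q4}.
Union: {q0,q1,q2,q3,q4}.

{q0,q1,q2,q3,q4}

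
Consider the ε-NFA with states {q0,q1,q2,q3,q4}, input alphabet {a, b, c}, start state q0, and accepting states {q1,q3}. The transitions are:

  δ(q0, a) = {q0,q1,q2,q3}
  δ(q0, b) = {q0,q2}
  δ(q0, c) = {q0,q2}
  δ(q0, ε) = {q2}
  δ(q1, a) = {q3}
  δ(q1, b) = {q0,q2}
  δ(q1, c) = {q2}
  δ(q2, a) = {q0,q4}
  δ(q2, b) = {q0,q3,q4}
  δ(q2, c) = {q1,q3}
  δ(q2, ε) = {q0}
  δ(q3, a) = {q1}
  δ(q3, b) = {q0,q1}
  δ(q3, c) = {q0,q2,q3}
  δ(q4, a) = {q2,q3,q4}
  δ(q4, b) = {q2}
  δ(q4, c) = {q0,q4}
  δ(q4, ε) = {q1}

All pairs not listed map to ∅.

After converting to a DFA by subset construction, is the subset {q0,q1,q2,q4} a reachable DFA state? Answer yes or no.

no

Start state of the DFA: {q0,q2} (ε-closure of the NFA start).
{q0,q2} --a--> {q0,q1,q2,q3,q4}  [new]
{q0,q2} --b--> {q0,q1,q2,q3,q4}  [seen]
{q0,q2} --c--> {q0,q1,q2,q3}  [new]
{q0,q1,q2,q3,q4} --a--> {q0,q1,q2,q3,q4}  [seen]
{q0,q1,q2,q3,q4} --b--> {q0,q1,q2,q3,q4}  [seen]
{q0,q1,q2,q3,q4} --c--> {q0,q1,q2,q3,q4}  [seen]
{q0,q1,q2,q3} --a--> {q0,q1,q2,q3,q4}  [seen]
{q0,q1,q2,q3} --b--> {q0,q1,q2,q3,q4}  [seen]
{q0,q1,q2,q3} --c--> {q0,q1,q2,q3}  [seen]
Reachable DFA states: {q0,q2}, {q0,q1,q2,q3,q4}, {q0,q1,q2,q3}.
{q0,q1,q2,q4} is not among them.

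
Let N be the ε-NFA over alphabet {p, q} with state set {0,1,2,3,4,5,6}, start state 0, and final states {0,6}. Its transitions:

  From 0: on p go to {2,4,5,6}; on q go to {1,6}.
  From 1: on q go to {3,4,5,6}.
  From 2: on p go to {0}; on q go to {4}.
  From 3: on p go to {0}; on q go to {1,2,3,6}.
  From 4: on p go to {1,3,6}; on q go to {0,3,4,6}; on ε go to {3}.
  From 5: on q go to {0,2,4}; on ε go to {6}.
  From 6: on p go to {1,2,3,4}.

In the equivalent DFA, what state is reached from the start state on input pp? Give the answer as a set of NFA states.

{0,1,2,3,4,6}

Start: {0}.
δ(0,p) = {2,4,5,6}.
Union: {2,4,5,6}.
ε-closure gives {2,3,4,5,6}.
After p: {2,3,4,5,6}.
δ(2,p) = {0}; δ(3,p) = {0}; δ(4,p) = {1,3,6}; δ(5,p) = ∅; δ(6,p) = {1,2,3,4}.
Union: {0,1,2,3,4,6}.
After p: {0,1,2,3,4,6}.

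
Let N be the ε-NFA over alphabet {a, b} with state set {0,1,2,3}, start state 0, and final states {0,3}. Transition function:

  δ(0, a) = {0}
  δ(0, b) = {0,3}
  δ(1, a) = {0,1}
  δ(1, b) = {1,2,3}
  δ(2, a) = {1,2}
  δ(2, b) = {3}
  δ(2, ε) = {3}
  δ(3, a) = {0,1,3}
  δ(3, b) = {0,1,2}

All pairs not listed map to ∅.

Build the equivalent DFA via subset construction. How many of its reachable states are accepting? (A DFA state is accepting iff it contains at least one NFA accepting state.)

Start state of the DFA: {0} (ε-closure of the NFA start).
{0} --a--> {0}  [seen]
{0} --b--> {0,3}  [new]
{0,3} --a--> {0,1,3}  [new]
{0,3} --b--> {0,1,2,3}  [new]
{0,1,3} --a--> {0,1,3}  [seen]
{0,1,3} --b--> {0,1,2,3}  [seen]
{0,1,2,3} --a--> {0,1,2,3}  [seen]
{0,1,2,3} --b--> {0,1,2,3}  [seen]
Reachable DFA states: {0}, {0,3}, {0,1,3}, {0,1,2,3}.
Accepting DFA states (contain an NFA accepting state): {0}, {0,3}, {0,1,3}, {0,1,2,3}.

4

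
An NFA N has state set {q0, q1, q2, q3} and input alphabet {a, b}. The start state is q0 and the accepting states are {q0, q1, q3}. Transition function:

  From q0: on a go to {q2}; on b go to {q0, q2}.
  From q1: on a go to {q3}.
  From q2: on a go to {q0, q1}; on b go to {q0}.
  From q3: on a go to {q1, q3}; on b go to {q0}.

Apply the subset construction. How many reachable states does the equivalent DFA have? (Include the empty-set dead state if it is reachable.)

9

Start state of the DFA: {q0}.
{q0} --a--> {q2}  [new]
{q0} --b--> {q0, q2}  [new]
{q2} --a--> {q0, q1}  [new]
{q2} --b--> {q0}  [seen]
{q0, q2} --a--> {q0, q1, q2}  [new]
{q0, q2} --b--> {q0, q2}  [seen]
{q0, q1} --a--> {q2, q3}  [new]
{q0, q1} --b--> {q0, q2}  [seen]
{q0, q1, q2} --a--> {q0, q1, q2, q3}  [new]
{q0, q1, q2} --b--> {q0, q2}  [seen]
{q2, q3} --a--> {q0, q1, q3}  [new]
{q2, q3} --b--> {q0}  [seen]
{q0, q1, q2, q3} --a--> {q0, q1, q2, q3}  [seen]
{q0, q1, q2, q3} --b--> {q0, q2}  [seen]
{q0, q1, q3} --a--> {q1, q2, q3}  [new]
{q0, q1, q3} --b--> {q0, q2}  [seen]
{q1, q2, q3} --a--> {q0, q1, q3}  [seen]
{q1, q2, q3} --b--> {q0}  [seen]
Reachable DFA states: {q0}, {q2}, {q0, q2}, {q0, q1}, {q0, q1, q2}, {q2, q3}, {q0, q1, q2, q3}, {q0, q1, q3}, {q1, q2, q3}.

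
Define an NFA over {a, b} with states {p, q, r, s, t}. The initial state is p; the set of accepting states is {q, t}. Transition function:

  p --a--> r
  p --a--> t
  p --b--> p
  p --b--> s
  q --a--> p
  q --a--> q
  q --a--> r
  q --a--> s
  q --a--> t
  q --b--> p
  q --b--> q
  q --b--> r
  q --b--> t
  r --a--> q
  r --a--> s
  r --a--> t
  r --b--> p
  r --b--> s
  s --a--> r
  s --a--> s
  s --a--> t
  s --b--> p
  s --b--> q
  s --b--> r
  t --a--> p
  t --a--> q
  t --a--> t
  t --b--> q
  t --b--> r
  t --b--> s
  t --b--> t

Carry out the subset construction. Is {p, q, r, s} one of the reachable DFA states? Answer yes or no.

Start state of the DFA: {p}.
{p} --a--> {r, t}  [new]
{p} --b--> {p, s}  [new]
{r, t} --a--> {p, q, s, t}  [new]
{r, t} --b--> {p, q, r, s, t}  [new]
{p, s} --a--> {r, s, t}  [new]
{p, s} --b--> {p, q, r, s}  [new]
{p, q, s, t} --a--> {p, q, r, s, t}  [seen]
{p, q, s, t} --b--> {p, q, r, s, t}  [seen]
{p, q, r, s, t} --a--> {p, q, r, s, t}  [seen]
{p, q, r, s, t} --b--> {p, q, r, s, t}  [seen]
{r, s, t} --a--> {p, q, r, s, t}  [seen]
{r, s, t} --b--> {p, q, r, s, t}  [seen]
{p, q, r, s} --a--> {p, q, r, s, t}  [seen]
{p, q, r, s} --b--> {p, q, r, s, t}  [seen]
Reachable DFA states: {p}, {r, t}, {p, s}, {p, q, s, t}, {p, q, r, s, t}, {r, s, t}, {p, q, r, s}.
{p, q, r, s} is among them.

yes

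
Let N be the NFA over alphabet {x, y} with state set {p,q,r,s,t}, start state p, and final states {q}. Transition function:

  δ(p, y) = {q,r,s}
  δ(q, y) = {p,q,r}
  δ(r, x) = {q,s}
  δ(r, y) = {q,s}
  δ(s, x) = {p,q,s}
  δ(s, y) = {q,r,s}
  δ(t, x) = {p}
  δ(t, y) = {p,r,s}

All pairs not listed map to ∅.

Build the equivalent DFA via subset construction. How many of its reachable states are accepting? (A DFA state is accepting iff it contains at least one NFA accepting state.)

3

Start state of the DFA: {p}.
{p} --x--> ∅  [new]
{p} --y--> {q,r,s}  [new]
∅ --x--> ∅  [seen]
∅ --y--> ∅  [seen]
{q,r,s} --x--> {p,q,s}  [new]
{q,r,s} --y--> {p,q,r,s}  [new]
{p,q,s} --x--> {p,q,s}  [seen]
{p,q,s} --y--> {p,q,r,s}  [seen]
{p,q,r,s} --x--> {p,q,s}  [seen]
{p,q,r,s} --y--> {p,q,r,s}  [seen]
Reachable DFA states: {p}, ∅, {q,r,s}, {p,q,s}, {p,q,r,s}.
Accepting DFA states (contain an NFA accepting state): {q,r,s}, {p,q,s}, {p,q,r,s}.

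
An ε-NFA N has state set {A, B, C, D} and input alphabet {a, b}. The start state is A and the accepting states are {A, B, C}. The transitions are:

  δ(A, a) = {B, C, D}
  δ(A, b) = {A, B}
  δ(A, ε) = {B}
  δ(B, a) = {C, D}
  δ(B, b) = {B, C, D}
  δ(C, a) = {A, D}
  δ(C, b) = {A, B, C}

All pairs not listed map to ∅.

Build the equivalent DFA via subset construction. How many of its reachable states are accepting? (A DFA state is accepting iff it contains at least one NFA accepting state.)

3

Start state of the DFA: {A, B} (ε-closure of the NFA start).
{A, B} --a--> {B, C, D}  [new]
{A, B} --b--> {A, B, C, D}  [new]
{B, C, D} --a--> {A, B, C, D}  [seen]
{B, C, D} --b--> {A, B, C, D}  [seen]
{A, B, C, D} --a--> {A, B, C, D}  [seen]
{A, B, C, D} --b--> {A, B, C, D}  [seen]
Reachable DFA states: {A, B}, {B, C, D}, {A, B, C, D}.
Accepting DFA states (contain an NFA accepting state): {A, B}, {B, C, D}, {A, B, C, D}.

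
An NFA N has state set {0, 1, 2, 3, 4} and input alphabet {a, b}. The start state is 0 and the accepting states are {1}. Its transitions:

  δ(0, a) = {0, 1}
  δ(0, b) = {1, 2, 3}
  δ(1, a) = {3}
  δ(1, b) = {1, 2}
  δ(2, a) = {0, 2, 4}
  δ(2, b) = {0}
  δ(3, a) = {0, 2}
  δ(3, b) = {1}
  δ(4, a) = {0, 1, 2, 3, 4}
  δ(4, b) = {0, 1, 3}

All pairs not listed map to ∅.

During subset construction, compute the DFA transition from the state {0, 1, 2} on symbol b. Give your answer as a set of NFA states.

{0, 1, 2, 3}

δ(0,b) = {1, 2, 3}; δ(1,b) = {1, 2}; δ(2,b) = {0}.
Union: {0, 1, 2, 3}.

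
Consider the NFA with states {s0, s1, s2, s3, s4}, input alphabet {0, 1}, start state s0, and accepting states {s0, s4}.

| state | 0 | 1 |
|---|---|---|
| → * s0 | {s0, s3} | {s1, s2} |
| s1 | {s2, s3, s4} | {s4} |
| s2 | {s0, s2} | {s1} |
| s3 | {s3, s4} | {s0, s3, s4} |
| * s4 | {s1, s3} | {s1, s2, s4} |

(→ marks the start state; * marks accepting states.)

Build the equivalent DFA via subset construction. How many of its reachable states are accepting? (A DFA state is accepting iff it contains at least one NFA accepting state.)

Start state of the DFA: {s0}.
{s0} --0--> {s0, s3}  [new]
{s0} --1--> {s1, s2}  [new]
{s0, s3} --0--> {s0, s3, s4}  [new]
{s0, s3} --1--> {s0, s1, s2, s3, s4}  [new]
{s1, s2} --0--> {s0, s2, s3, s4}  [new]
{s1, s2} --1--> {s1, s4}  [new]
{s0, s3, s4} --0--> {s0, s1, s3, s4}  [new]
{s0, s3, s4} --1--> {s0, s1, s2, s3, s4}  [seen]
{s0, s1, s2, s3, s4} --0--> {s0, s1, s2, s3, s4}  [seen]
{s0, s1, s2, s3, s4} --1--> {s0, s1, s2, s3, s4}  [seen]
{s0, s2, s3, s4} --0--> {s0, s1, s2, s3, s4}  [seen]
{s0, s2, s3, s4} --1--> {s0, s1, s2, s3, s4}  [seen]
{s1, s4} --0--> {s1, s2, s3, s4}  [new]
{s1, s4} --1--> {s1, s2, s4}  [new]
{s0, s1, s3, s4} --0--> {s0, s1, s2, s3, s4}  [seen]
{s0, s1, s3, s4} --1--> {s0, s1, s2, s3, s4}  [seen]
{s1, s2, s3, s4} --0--> {s0, s1, s2, s3, s4}  [seen]
{s1, s2, s3, s4} --1--> {s0, s1, s2, s3, s4}  [seen]
{s1, s2, s4} --0--> {s0, s1, s2, s3, s4}  [seen]
{s1, s2, s4} --1--> {s1, s2, s4}  [seen]
Reachable DFA states: {s0}, {s0, s3}, {s1, s2}, {s0, s3, s4}, {s0, s1, s2, s3, s4}, {s0, s2, s3, s4}, {s1, s4}, {s0, s1, s3, s4}, {s1, s2, s3, s4}, {s1, s2, s4}.
Accepting DFA states (contain an NFA accepting state): {s0}, {s0, s3}, {s0, s3, s4}, {s0, s1, s2, s3, s4}, {s0, s2, s3, s4}, {s1, s4}, {s0, s1, s3, s4}, {s1, s2, s3, s4}, {s1, s2, s4}.

9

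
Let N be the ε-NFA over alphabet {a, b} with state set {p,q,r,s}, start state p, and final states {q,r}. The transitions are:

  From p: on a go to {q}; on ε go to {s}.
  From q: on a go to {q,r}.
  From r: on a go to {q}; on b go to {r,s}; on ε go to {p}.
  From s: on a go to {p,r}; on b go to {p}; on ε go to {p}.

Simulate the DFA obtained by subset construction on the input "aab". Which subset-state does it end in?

{p,r,s}

Start: {p,s}.
δ(p,a) = {q}; δ(s,a) = {p,r}.
Union: {p,q,r}.
ε-closure gives {p,q,r,s}.
After a: {p,q,r,s}.
δ(p,a) = {q}; δ(q,a) = {q,r}; δ(r,a) = {q}; δ(s,a) = {p,r}.
Union: {p,q,r}.
ε-closure gives {p,q,r,s}.
After a: {p,q,r,s}.
δ(p,b) = ∅; δ(q,b) = ∅; δ(r,b) = {r,s}; δ(s,b) = {p}.
Union: {p,r,s}.
After b: {p,r,s}.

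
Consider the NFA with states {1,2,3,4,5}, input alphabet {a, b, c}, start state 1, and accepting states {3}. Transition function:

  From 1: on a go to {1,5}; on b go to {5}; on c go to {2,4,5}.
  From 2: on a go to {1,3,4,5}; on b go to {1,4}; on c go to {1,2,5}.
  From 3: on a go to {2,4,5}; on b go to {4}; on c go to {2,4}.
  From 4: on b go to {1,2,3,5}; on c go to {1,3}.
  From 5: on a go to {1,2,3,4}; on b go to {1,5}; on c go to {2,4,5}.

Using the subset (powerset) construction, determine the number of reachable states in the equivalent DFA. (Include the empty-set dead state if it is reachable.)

Start state of the DFA: {1}.
{1} --a--> {1,5}  [new]
{1} --b--> {5}  [new]
{1} --c--> {2,4,5}  [new]
{1,5} --a--> {1,2,3,4,5}  [new]
{1,5} --b--> {1,5}  [seen]
{1,5} --c--> {2,4,5}  [seen]
{5} --a--> {1,2,3,4}  [new]
{5} --b--> {1,5}  [seen]
{5} --c--> {2,4,5}  [seen]
{2,4,5} --a--> {1,2,3,4,5}  [seen]
{2,4,5} --b--> {1,2,3,4,5}  [seen]
{2,4,5} --c--> {1,2,3,4,5}  [seen]
{1,2,3,4,5} --a--> {1,2,3,4,5}  [seen]
{1,2,3,4,5} --b--> {1,2,3,4,5}  [seen]
{1,2,3,4,5} --c--> {1,2,3,4,5}  [seen]
{1,2,3,4} --a--> {1,2,3,4,5}  [seen]
{1,2,3,4} --b--> {1,2,3,4,5}  [seen]
{1,2,3,4} --c--> {1,2,3,4,5}  [seen]
Reachable DFA states: {1}, {1,5}, {5}, {2,4,5}, {1,2,3,4,5}, {1,2,3,4}.

6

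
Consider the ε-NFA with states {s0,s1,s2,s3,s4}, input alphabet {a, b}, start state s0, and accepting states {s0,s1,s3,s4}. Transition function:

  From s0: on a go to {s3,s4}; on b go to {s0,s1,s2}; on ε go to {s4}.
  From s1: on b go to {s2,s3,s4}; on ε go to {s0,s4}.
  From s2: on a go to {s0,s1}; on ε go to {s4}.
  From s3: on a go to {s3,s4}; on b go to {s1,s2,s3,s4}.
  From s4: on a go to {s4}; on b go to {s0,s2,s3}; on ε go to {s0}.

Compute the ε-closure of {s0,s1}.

Begin with {s0,s1}.
s0 →ε {s4}; add s4.
ε-closure = {s0,s1,s4}.

{s0,s1,s4}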